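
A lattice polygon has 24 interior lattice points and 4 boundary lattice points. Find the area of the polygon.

By Pick's theorem, A = I + B/2 − 1 = 24 + 4/2 − 1 = 25.

25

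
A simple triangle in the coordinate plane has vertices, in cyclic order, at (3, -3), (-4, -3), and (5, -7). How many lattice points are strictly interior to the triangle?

10

The shoelace formula gives twice the area as |[3·(-3) − (-4)·(-3)] + [(-4)·(-7) − 5·(-3)] + [5·(-3) − 3·(-7)]| = 28, so the area is 14.
Summing gcd(|Δx|,|Δy|) over the edges gives the boundary count: gcd(7,0) + gcd(9,4) + gcd(2,4) = 7+1+2 = 10.
Pick's theorem gives I = A − B/2 + 1 = 14 − 10/2 + 1 = 10.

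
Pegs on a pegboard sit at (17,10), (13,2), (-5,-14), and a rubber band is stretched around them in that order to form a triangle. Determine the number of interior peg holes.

37

Using the shoelace formula, 2A = |(17·2 − 13·10) + (13·(-14) − (-5)·2) + ((-5)·10 − 17·(-14))| = 80, so the area is 40.
Summing gcd(|Δx|,|Δy|) over the edges gives the boundary count: gcd(4,8) + gcd(18,16) + gcd(22,24) = 4+2+2 = 8.
By Pick's theorem A = I + B/2 − 1, so I = 40 − 8/2 + 1 = 37.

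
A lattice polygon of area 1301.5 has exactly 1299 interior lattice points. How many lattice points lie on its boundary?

7

Pick's theorem gives A = I + B/2 − 1, so B = 2(A − I + 1) = 2(1301.5 − 1299 + 1) = 7.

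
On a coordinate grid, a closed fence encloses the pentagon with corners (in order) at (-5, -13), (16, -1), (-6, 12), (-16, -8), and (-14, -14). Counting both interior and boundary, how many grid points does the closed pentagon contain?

441

Using the shoelace formula, 2A = |[(-5)·(-1) − 16·(-13)] + [16·12 − (-6)·(-1)] + [(-6)·(-8) − (-16)·12] + [(-16)·(-14) − (-14)·(-8)] + [(-14)·(-13) − (-5)·(-14)]| = 863, so the area is 863/2.
Summing gcd(|Δx|,|Δy|) over the edges gives the boundary count: gcd(21,12) + gcd(22,13) + gcd(10,20) + gcd(2,6) + gcd(9,1) = 3+1+10+2+1 = 17.
Pick's theorem gives I = A − B/2 + 1 = 863/2 − 17/2 + 1 = 424, so the closed region contains I + B = 424 + 17 = 441 lattice points.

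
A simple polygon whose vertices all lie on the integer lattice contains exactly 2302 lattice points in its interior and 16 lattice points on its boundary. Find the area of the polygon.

2309

By Pick's theorem, A = I + B/2 − 1 = 2302 + 16/2 − 1 = 2309.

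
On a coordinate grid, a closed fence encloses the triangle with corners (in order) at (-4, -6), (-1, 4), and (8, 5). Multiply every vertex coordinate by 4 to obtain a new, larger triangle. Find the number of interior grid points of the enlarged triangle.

The shoelace formula gives twice the area as |((-4)·4 − (-1)·(-6)) + ((-1)·5 − 8·4) + (8·(-6) − (-4)·5)| = 87, so the area is 87/2.
Along each edge there are gcd(|Δx|,|Δy|)+1 lattice points, so counting each shared vertex once the boundary has gcd(3,10) + gcd(9,1) + gcd(12,11) = 1+1+1 = 3.
Scaling by 4 multiplies the area by 4² = 16 (so the new area is 696) and multiplies the boundary lattice-point count by 4, giving 12.
By Pick's theorem, the interior count of the dilated polygon is 696 − 12/2 + 1 = 691.

691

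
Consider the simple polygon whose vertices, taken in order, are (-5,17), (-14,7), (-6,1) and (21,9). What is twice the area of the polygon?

Using the shoelace formula, 2A = |((-5)·7 − (-14)·17) + ((-14)·1 − (-6)·7) + ((-6)·9 − 21·1) + (21·17 − (-5)·9)| = 558, so the area is 279.

558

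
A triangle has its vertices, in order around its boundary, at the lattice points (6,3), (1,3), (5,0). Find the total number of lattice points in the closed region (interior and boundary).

Using the shoelace formula, 2A = |[6·3 − 1·3] + [1·0 − 5·3] + [5·3 − 6·0]| = 15, so the area is 15/2.
Along each edge there are gcd(|Δx|,|Δy|)+1 lattice points, so counting each shared vertex once the boundary has gcd(5,0) + gcd(4,3) + gcd(1,3) = 5+1+1 = 7.
Pick's theorem gives I = A − B/2 + 1 = 15/2 − 7/2 + 1 = 5, so the closed region contains I + B = 5 + 7 = 12 lattice points.

12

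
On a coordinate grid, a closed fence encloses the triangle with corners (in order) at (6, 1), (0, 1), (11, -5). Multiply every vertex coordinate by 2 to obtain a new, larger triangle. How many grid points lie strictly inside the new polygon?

65

Using the shoelace formula, 2A = |[6·1 − 0·1] + [0·(-5) − 11·1] + [11·1 − 6·(-5)]| = 36, so the area is 18.
The number of boundary lattice points is Σ gcd(|Δx|,|Δy|) = gcd(6,0) + gcd(11,6) + gcd(5,6) = 6+1+1 = 8.
Scaling by 2 multiplies the area by 2² = 4 (so the new area is 72) and multiplies the boundary lattice-point count by 2, giving 16.
By Pick's theorem, the interior count of the dilated polygon is 72 − 16/2 + 1 = 65.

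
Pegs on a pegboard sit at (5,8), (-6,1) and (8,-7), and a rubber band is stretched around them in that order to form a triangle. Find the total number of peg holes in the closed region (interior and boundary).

The shoelace formula gives twice the area as |(5·1 − (-6)·8) + ((-6)·(-7) − 8·1) + (8·8 − 5·(-7))| = 186, so the area is 93.
Summing gcd(|Δx|,|Δy|) over the edges gives the boundary count: gcd(11,7) + gcd(14,8) + gcd(3,15) = 1+2+3 = 6.
Pick's theorem gives I = A − B/2 + 1 = 93 − 6/2 + 1 = 91, so the closed region contains I + B = 91 + 6 = 97 lattice points.

97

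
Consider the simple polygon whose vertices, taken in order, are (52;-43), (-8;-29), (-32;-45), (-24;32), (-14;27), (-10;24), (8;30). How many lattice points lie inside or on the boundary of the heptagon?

Using the shoelace formula, 2A = |[52·(-29) − (-8)·(-43)] + [(-8)·(-45) − (-32)·(-29)] + [(-32)·32 − (-24)·(-45)] + [(-24)·27 − (-14)·32] + [(-14)·24 − (-10)·27] + [(-10)·30 − 8·24] + [8·(-43) − 52·30]| = 7186, so the area is 3593.
Along each edge there are gcd(|Δx|,|Δy|)+1 lattice points, so counting each shared vertex once the boundary has gcd(60,14) + gcd(24,16) + gcd(8,77) + gcd(10,5) + gcd(4,3) + gcd(18,6) + gcd(44,73) = 2+8+1+5+1+6+1 = 24.
Pick's theorem gives I = A − B/2 + 1 = 3593 − 24/2 + 1 = 3582, so the closed region contains I + B = 3582 + 24 = 3606 lattice points.

3606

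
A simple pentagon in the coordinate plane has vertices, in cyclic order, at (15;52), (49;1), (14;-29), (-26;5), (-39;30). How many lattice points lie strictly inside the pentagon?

Using the shoelace formula, 2A = |(15·1 − 49·52) + (49·(-29) − 14·1) + (14·5 − (-26)·(-29)) + ((-26)·30 − (-39)·5) + ((-39)·52 − 15·30)| = 7715, so the area is 7715/2.
Along each edge there are gcd(|Δx|,|Δy|)+1 lattice points, so counting each shared vertex once the boundary has gcd(34,51) + gcd(35,30) + gcd(40,34) + gcd(13,25) + gcd(54,22) = 17+5+2+1+2 = 27.
By Pick's theorem A = I + B/2 − 1, so I = 7715/2 − 27/2 + 1 = 3845.

3845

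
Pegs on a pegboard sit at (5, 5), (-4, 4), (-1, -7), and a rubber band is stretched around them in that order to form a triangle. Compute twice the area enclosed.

102

By the shoelace formula, twice the signed area is |[5·4 − (-4)·5] + [(-4)·(-7) − (-1)·4] + [(-1)·5 − 5·(-7)]| = 102, so the area is 51.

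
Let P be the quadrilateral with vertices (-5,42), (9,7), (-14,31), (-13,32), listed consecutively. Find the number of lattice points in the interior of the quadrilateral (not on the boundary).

Using the shoelace formula, 2A = |((-5)·7 − 9·42) + (9·31 − (-14)·7) + ((-14)·32 − (-13)·31) + ((-13)·42 − (-5)·32)| = 467, so the area is 467/2.
Summing gcd(|Δx|,|Δy|) over the edges gives the boundary count: gcd(14,35) + gcd(23,24) + gcd(1,1) + gcd(8,10) = 7+1+1+2 = 11.
Pick's theorem gives I = A − B/2 + 1 = 467/2 − 11/2 + 1 = 229.

229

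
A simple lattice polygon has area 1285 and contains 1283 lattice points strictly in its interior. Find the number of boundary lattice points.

6

Pick's theorem gives A = I + B/2 − 1, so B = 2(A − I + 1) = 2(1285 − 1283 + 1) = 6.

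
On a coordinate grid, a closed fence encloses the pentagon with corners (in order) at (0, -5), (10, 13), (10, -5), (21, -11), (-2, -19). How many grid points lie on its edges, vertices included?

Along each edge there are gcd(|Δx|,|Δy|)+1 lattice points, so counting each shared vertex once the boundary has gcd(10,18) + gcd(0,18) + gcd(11,6) + gcd(23,8) + gcd(2,14) = 2+18+1+1+2 = 24.

24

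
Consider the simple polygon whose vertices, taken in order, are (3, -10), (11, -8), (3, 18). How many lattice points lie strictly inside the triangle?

The shoelace formula gives twice the area as |[3·(-8) − 11·(-10)] + [11·18 − 3·(-8)] + [3·(-10) − 3·18]| = 224, so the area is 112.
Summing gcd(|Δx|,|Δy|) over the edges gives the boundary count: gcd(8,2) + gcd(8,26) + gcd(0,28) = 2+2+28 = 32.
Pick's theorem gives I = A − B/2 + 1 = 112 − 32/2 + 1 = 97.

97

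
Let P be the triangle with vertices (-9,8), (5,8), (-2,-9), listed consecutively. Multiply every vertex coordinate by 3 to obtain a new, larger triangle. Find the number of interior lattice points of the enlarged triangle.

Using the shoelace formula, 2A = |[(-9)·8 − 5·8] + [5·(-9) − (-2)·8] + [(-2)·8 − (-9)·(-9)]| = 238, so the area is 119.
The number of boundary lattice points is Σ gcd(|Δx|,|Δy|) = gcd(14,0) + gcd(7,17) + gcd(7,17) = 14+1+1 = 16.
Scaling by 3 multiplies the area by 3² = 9 (so the new area is 1071) and multiplies the boundary lattice-point count by 3, giving 48.
By Pick's theorem, the interior count of the dilated polygon is 1071 − 48/2 + 1 = 1048.

1048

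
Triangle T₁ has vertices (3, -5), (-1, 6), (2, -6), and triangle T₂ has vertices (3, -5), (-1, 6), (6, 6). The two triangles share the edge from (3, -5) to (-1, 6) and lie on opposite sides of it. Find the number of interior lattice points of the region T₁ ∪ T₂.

41

The union is the simple quadrilateral with vertices (3, -5), (2, -6), (-1, 6), (6, 6) in order.
The shoelace formula gives twice the area as |(3·(-6) − 2·(-5)) + (2·6 − (-1)·(-6)) + ((-1)·6 − 6·6) + (6·(-5) − 3·6)| = 92, so the area is 46.
Summing gcd(|Δx|,|Δy|) over the edges gives the boundary count: gcd(1,1) + gcd(3,12) + gcd(7,0) + gcd(3,11) = 1+3+7+1 = 12.
By Pick's theorem I = A − B/2 + 1 = 46 − 12/2 + 1 = 41.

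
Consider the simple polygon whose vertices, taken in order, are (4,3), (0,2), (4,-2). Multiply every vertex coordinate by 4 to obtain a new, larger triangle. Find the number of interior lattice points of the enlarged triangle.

Using the shoelace formula, 2A = |[4·2 − 0·3] + [0·(-2) − 4·2] + [4·3 − 4·(-2)]| = 20, so the area is 10.
The number of boundary lattice points is Σ gcd(|Δx|,|Δy|) = gcd(4,1) + gcd(4,4) + gcd(0,5) = 1+4+5 = 10.
Scaling by 4 multiplies the area by 4² = 16 (so the new area is 160) and multiplies the boundary lattice-point count by 4, giving 40.
By Pick's theorem, the interior count of the dilated polygon is 160 − 40/2 + 1 = 141.

141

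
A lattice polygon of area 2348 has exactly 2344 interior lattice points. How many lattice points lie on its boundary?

Pick's theorem gives A = I + B/2 − 1, so B = 2(A − I + 1) = 2(2348 − 2344 + 1) = 10.

10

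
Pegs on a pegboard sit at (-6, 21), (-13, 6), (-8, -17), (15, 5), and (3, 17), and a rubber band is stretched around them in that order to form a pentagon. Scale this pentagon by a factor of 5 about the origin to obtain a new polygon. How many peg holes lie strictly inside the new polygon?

14036

By the shoelace formula, twice the signed area is |((-6)·6 − (-13)·21) + ((-13)·(-17) − (-8)·6) + ((-8)·5 − 15·(-17)) + (15·17 − 3·5) + (3·21 − (-6)·17)| = 1126, so the area is 563.
The number of boundary lattice points is Σ gcd(|Δx|,|Δy|) = gcd(7,15) + gcd(5,23) + gcd(23,22) + gcd(12,12) + gcd(9,4) = 1+1+1+12+1 = 16.
Scaling by 5 multiplies the area by 5² = 25 (so the new area is 14075) and multiplies the boundary lattice-point count by 5, giving 80.
By Pick's theorem, the interior count of the dilated polygon is 14075 − 80/2 + 1 = 14036.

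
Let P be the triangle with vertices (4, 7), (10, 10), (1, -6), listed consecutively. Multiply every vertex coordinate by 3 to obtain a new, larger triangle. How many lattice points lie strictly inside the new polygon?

The shoelace formula gives twice the area as |(4·10 − 10·7) + (10·(-6) − 1·10) + (1·7 − 4·(-6))| = 69, so the area is 34.5.
The number of boundary lattice points is Σ gcd(|Δx|,|Δy|) = gcd(6,3) + gcd(9,16) + gcd(3,13) = 3+1+1 = 5.
Scaling by 3 multiplies the area by 3² = 9 (so the new area is 310.5) and multiplies the boundary lattice-point count by 3, giving 15.
By Pick's theorem, the interior count of the dilated polygon is 310.5 − 15/2 + 1 = 304.

304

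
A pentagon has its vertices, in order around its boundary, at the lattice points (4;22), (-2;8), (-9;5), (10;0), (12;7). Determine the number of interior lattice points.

By the shoelace formula, twice the signed area is |[4·8 − (-2)·22] + [(-2)·5 − (-9)·8] + [(-9)·0 − 10·5] + [10·7 − 12·0] + [12·22 − 4·7]| = 394, so the area is 197.
Summing gcd(|Δx|,|Δy|) over the edges gives the boundary count: gcd(6,14) + gcd(7,3) + gcd(19,5) + gcd(2,7) + gcd(8,15) = 2+1+1+1+1 = 6.
Pick's theorem gives I = A − B/2 + 1 = 197 − 6/2 + 1 = 195.

195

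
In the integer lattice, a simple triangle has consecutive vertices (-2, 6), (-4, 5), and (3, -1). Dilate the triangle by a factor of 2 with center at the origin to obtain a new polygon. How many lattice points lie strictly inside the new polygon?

36

By the shoelace formula, twice the signed area is |((-2)·5 − (-4)·6) + ((-4)·(-1) − 3·5) + (3·6 − (-2)·(-1))| = 19, so the area is 9.5.
Summing gcd(|Δx|,|Δy|) over the edges gives the boundary count: gcd(2,1) + gcd(7,6) + gcd(5,7) = 1+1+1 = 3.
Scaling by 2 multiplies the area by 2² = 4 (so the new area is 38) and multiplies the boundary lattice-point count by 2, giving 6.
By Pick's theorem, the interior count of the dilated polygon is 38 − 6/2 + 1 = 36.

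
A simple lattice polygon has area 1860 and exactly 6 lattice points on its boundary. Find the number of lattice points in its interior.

1858

From Pick's theorem, I = A − B/2 + 1 = 1860 − 6/2 + 1 = 1858.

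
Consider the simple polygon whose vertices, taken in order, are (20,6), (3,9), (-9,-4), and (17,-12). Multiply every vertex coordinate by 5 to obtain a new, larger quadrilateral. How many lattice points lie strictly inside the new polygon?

9346

By the shoelace formula, twice the signed area is |[20·9 − 3·6] + [3·(-4) − (-9)·9] + [(-9)·(-12) − 17·(-4)] + [17·6 − 20·(-12)]| = 749, so the area is 374.5.
The number of boundary lattice points is Σ gcd(|Δx|,|Δy|) = gcd(17,3) + gcd(12,13) + gcd(26,8) + gcd(3,18) = 1+1+2+3 = 7.
Scaling by 5 multiplies the area by 5² = 25 (so the new area is 18725/2) and multiplies the boundary lattice-point count by 5, giving 35.
By Pick's theorem, the interior count of the dilated polygon is 18725/2 − 35/2 + 1 = 9346.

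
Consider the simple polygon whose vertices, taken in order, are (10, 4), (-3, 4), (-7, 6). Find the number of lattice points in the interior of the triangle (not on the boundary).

Using the shoelace formula, 2A = |[10·4 − (-3)·4] + [(-3)·6 − (-7)·4] + [(-7)·4 − 10·6]| = 26, so the area is 13.
Summing gcd(|Δx|,|Δy|) over the edges gives the boundary count: gcd(13,0) + gcd(4,2) + gcd(17,2) = 13+2+1 = 16.
By Pick's theorem A = I + B/2 − 1, so I = 13 − 16/2 + 1 = 6.

6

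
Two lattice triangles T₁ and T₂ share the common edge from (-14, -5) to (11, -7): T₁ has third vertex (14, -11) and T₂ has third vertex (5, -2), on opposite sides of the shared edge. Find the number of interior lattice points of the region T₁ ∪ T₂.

102

The union is the simple quadrilateral with vertices (-14, -5), (14, -11), (11, -7), (5, -2) in order.
Using the shoelace formula, 2A = |[(-14)·(-11) − 14·(-5)] + [14·(-7) − 11·(-11)] + [11·(-2) − 5·(-7)] + [5·(-5) − (-14)·(-2)]| = 207, so the area is 103.5.
Along each edge there are gcd(|Δx|,|Δy|)+1 lattice points, so counting each shared vertex once the boundary has gcd(28,6) + gcd(3,4) + gcd(6,5) + gcd(19,3) = 2+1+1+1 = 5.
By Pick's theorem I = A − B/2 + 1 = 103.5 − 5/2 + 1 = 102.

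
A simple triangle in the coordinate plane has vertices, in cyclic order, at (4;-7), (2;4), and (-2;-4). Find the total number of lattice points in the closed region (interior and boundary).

By the shoelace formula, twice the signed area is |(4·4 − 2·(-7)) + (2·(-4) − (-2)·4) + ((-2)·(-7) − 4·(-4))| = 60, so the area is 30.
Summing gcd(|Δx|,|Δy|) over the edges gives the boundary count: gcd(2,11) + gcd(4,8) + gcd(6,3) = 1+4+3 = 8.
Pick's theorem gives I = A − B/2 + 1 = 30 − 8/2 + 1 = 27, so the closed region contains I + B = 27 + 8 = 35 lattice points.

35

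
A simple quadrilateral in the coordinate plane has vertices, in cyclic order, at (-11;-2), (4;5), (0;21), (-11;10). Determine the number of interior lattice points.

Using the shoelace formula, 2A = |[(-11)·5 − 4·(-2)] + [4·21 − 0·5] + [0·10 − (-11)·21] + [(-11)·(-2) − (-11)·10]| = 400, so the area is 200.
The number of boundary lattice points is Σ gcd(|Δx|,|Δy|) = gcd(15,7) + gcd(4,16) + gcd(11,11) + gcd(0,12) = 1+4+11+12 = 28.
By Pick's theorem A = I + B/2 − 1, so I = 200 − 28/2 + 1 = 187.

187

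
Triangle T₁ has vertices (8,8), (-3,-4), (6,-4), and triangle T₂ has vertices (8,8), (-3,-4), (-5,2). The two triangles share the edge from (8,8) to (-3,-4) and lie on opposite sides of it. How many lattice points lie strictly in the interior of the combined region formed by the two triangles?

93

The union is the simple quadrilateral with vertices (8,8), (6,-4), (-3,-4), (-5,2) in order.
The shoelace formula gives twice the area as |(8·(-4) − 6·8) + (6·(-4) − (-3)·(-4)) + ((-3)·2 − (-5)·(-4)) + ((-5)·8 − 8·2)| = 198, so the area is 99.
The number of boundary lattice points is Σ gcd(|Δx|,|Δy|) = gcd(2,12) + gcd(9,0) + gcd(2,6) + gcd(13,6) = 2+9+2+1 = 14.
By Pick's theorem I = A − B/2 + 1 = 99 − 14/2 + 1 = 93.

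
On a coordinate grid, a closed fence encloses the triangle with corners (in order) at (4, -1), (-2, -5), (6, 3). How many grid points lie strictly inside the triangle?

3

The shoelace formula gives twice the area as |(4·(-5) − (-2)·(-1)) + ((-2)·3 − 6·(-5)) + (6·(-1) − 4·3)| = 16, so the area is 8.
Summing gcd(|Δx|,|Δy|) over the edges gives the boundary count: gcd(6,4) + gcd(8,8) + gcd(2,4) = 2+8+2 = 12.
By Pick's theorem A = I + B/2 − 1, so I = 8 − 12/2 + 1 = 3.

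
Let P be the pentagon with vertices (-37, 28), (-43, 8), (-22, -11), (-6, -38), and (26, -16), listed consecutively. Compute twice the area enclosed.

The shoelace formula gives twice the area as |((-37)·8 − (-43)·28) + ((-43)·(-11) − (-22)·8) + ((-22)·(-38) − (-6)·(-11)) + ((-6)·(-16) − 26·(-38)) + (26·28 − (-37)·(-16))| = 3547, so the area is 1773.5.

3547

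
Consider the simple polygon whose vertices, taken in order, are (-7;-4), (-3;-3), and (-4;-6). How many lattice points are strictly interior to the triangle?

Using the shoelace formula, 2A = |((-7)·(-3) − (-3)·(-4)) + ((-3)·(-6) − (-4)·(-3)) + ((-4)·(-4) − (-7)·(-6))| = 11, so the area is 5.5.
Along each edge there are gcd(|Δx|,|Δy|)+1 lattice points, so counting each shared vertex once the boundary has gcd(4,1) + gcd(1,3) + gcd(3,2) = 1+1+1 = 3.
Pick's theorem gives I = A − B/2 + 1 = 5.5 − 3/2 + 1 = 5.

5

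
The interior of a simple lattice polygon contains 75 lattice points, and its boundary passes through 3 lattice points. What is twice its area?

151

By Pick's theorem, A = I + B/2 − 1 = 75 + 3/2 − 1 = 151/2.
Hence 2A = 151.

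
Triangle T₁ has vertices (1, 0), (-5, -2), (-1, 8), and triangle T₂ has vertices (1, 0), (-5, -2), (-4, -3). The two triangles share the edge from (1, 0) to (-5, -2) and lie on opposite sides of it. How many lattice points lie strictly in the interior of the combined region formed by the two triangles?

The union is the simple quadrilateral with vertices (1, 0), (-1, 8), (-5, -2), (-4, -3) in order.
Using the shoelace formula, 2A = |[1·8 − (-1)·0] + [(-1)·(-2) − (-5)·8] + [(-5)·(-3) − (-4)·(-2)] + [(-4)·0 − 1·(-3)]| = 60, so the area is 30.
Summing gcd(|Δx|,|Δy|) over the edges gives the boundary count: gcd(2,8) + gcd(4,10) + gcd(1,1) + gcd(5,3) = 2+2+1+1 = 6.
By Pick's theorem I = A − B/2 + 1 = 30 − 6/2 + 1 = 28.

28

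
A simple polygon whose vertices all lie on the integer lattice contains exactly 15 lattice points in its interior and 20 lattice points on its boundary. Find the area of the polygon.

24

Pick's theorem states A = I + B/2 − 1, so A = 15 + 20/2 − 1 = 24.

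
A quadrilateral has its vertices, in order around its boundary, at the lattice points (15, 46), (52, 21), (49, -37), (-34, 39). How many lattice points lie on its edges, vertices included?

10

Along each edge there are gcd(|Δx|,|Δy|)+1 lattice points, so counting each shared vertex once the boundary has gcd(37,25) + gcd(3,58) + gcd(83,76) + gcd(49,7) = 1+1+1+7 = 10.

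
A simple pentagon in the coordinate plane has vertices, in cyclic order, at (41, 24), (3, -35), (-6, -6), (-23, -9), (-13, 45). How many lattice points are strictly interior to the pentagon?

2561

By the shoelace formula, twice the signed area is |(41·(-35) − 3·24) + (3·(-6) − (-6)·(-35)) + ((-6)·(-9) − (-23)·(-6)) + ((-23)·45 − (-13)·(-9)) + ((-13)·24 − 41·45)| = 5128, so the area is 2564.
Summing gcd(|Δx|,|Δy|) over the edges gives the boundary count: gcd(38,59) + gcd(9,29) + gcd(17,3) + gcd(10,54) + gcd(54,21) = 1+1+1+2+3 = 8.
By Pick's theorem A = I + B/2 − 1, so I = 2564 − 8/2 + 1 = 2561.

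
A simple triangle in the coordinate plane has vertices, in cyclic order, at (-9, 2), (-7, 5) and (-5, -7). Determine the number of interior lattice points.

14

Using the shoelace formula, 2A = |((-9)·5 − (-7)·2) + ((-7)·(-7) − (-5)·5) + ((-5)·2 − (-9)·(-7))| = 30, so the area is 15.
Along each edge there are gcd(|Δx|,|Δy|)+1 lattice points, so counting each shared vertex once the boundary has gcd(2,3) + gcd(2,12) + gcd(4,9) = 1+2+1 = 4.
Pick's theorem gives I = A − B/2 + 1 = 15 − 4/2 + 1 = 14.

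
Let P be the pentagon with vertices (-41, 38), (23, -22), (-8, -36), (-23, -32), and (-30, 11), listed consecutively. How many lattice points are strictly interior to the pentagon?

1722

By the shoelace formula, twice the signed area is |((-41)·(-22) − 23·38) + (23·(-36) − (-8)·(-22)) + ((-8)·(-32) − (-23)·(-36)) + ((-23)·11 − (-30)·(-32)) + ((-30)·38 − (-41)·11)| = 3450, so the area is 1725.
Along each edge there are gcd(|Δx|,|Δy|)+1 lattice points, so counting each shared vertex once the boundary has gcd(64,60) + gcd(31,14) + gcd(15,4) + gcd(7,43) + gcd(11,27) = 4+1+1+1+1 = 8.
By Pick's theorem A = I + B/2 − 1, so I = 1725 − 8/2 + 1 = 1722.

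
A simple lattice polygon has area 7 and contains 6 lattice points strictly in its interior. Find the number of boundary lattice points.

4

Pick's theorem gives A = I + B/2 − 1, so B = 2(A − I + 1) = 2(7 − 6 + 1) = 4.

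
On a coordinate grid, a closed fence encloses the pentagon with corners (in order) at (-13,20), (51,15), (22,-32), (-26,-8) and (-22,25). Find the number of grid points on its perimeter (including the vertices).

Summing gcd(|Δx|,|Δy|) over the edges gives the boundary count: gcd(64,5) + gcd(29,47) + gcd(48,24) + gcd(4,33) + gcd(9,5) = 1+1+24+1+1 = 28.

28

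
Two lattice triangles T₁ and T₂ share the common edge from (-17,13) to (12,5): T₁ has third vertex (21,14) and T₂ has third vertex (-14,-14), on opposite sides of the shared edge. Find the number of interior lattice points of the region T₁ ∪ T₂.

The union is the simple quadrilateral with vertices (-17,13), (21,14), (12,5), (-14,-14) in order.
Using the shoelace formula, 2A = |((-17)·14 − 21·13) + (21·5 − 12·14) + (12·(-14) − (-14)·5) + ((-14)·13 − (-17)·(-14))| = 1092, so the area is 546.
The number of boundary lattice points is Σ gcd(|Δx|,|Δy|) = gcd(38,1) + gcd(9,9) + gcd(26,19) + gcd(3,27) = 1+9+1+3 = 14.
By Pick's theorem I = A − B/2 + 1 = 546 − 14/2 + 1 = 540.

540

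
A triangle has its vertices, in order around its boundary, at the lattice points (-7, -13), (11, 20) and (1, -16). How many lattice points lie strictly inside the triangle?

157

Using the shoelace formula, 2A = |[(-7)·20 − 11·(-13)] + [11·(-16) − 1·20] + [1·(-13) − (-7)·(-16)]| = 318, so the area is 159.
Along each edge there are gcd(|Δx|,|Δy|)+1 lattice points, so counting each shared vertex once the boundary has gcd(18,33) + gcd(10,36) + gcd(8,3) = 3+2+1 = 6.
Pick's theorem gives I = A − B/2 + 1 = 159 − 6/2 + 1 = 157.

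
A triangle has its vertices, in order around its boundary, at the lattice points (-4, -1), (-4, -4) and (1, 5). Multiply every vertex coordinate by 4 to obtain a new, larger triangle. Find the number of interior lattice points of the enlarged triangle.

By the shoelace formula, twice the signed area is |[(-4)·(-4) − (-4)·(-1)] + [(-4)·5 − 1·(-4)] + [1·(-1) − (-4)·5]| = 15, so the area is 15/2.
The number of boundary lattice points is Σ gcd(|Δx|,|Δy|) = gcd(0,3) + gcd(5,9) + gcd(5,6) = 3+1+1 = 5.
Scaling by 4 multiplies the area by 4² = 16 (so the new area is 120) and multiplies the boundary lattice-point count by 4, giving 20.
By Pick's theorem, the interior count of the dilated polygon is 120 − 20/2 + 1 = 111.

111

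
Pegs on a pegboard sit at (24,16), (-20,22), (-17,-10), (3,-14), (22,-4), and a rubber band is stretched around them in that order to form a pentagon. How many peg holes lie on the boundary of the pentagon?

10

The number of boundary lattice points is Σ gcd(|Δx|,|Δy|) = gcd(44,6) + gcd(3,32) + gcd(20,4) + gcd(19,10) + gcd(2,20) = 2+1+4+1+2 = 10.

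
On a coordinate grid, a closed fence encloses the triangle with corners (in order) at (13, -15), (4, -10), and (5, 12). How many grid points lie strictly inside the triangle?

The shoelace formula gives twice the area as |(13·(-10) − 4·(-15)) + (4·12 − 5·(-10)) + (5·(-15) − 13·12)| = 203, so the area is 203/2.
Summing gcd(|Δx|,|Δy|) over the edges gives the boundary count: gcd(9,5) + gcd(1,22) + gcd(8,27) = 1+1+1 = 3.
By Pick's theorem A = I + B/2 − 1, so I = 203/2 − 3/2 + 1 = 101.

101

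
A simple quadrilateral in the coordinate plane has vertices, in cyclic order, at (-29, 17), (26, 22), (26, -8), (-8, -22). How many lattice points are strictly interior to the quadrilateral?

The shoelace formula gives twice the area as |[(-29)·22 − 26·17] + [26·(-8) − 26·22] + [26·(-22) − (-8)·(-8)] + [(-8)·17 − (-29)·(-22)]| = 3270, so the area is 1635.
Along each edge there are gcd(|Δx|,|Δy|)+1 lattice points, so counting each shared vertex once the boundary has gcd(55,5) + gcd(0,30) + gcd(34,14) + gcd(21,39) = 5+30+2+3 = 40.
Pick's theorem gives I = A − B/2 + 1 = 1635 − 40/2 + 1 = 1616.

1616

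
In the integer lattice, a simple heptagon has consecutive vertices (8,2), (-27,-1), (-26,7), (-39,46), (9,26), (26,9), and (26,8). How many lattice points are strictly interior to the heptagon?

Using the shoelace formula, 2A = |[8·(-1) − (-27)·2] + [(-27)·7 − (-26)·(-1)] + [(-26)·46 − (-39)·7] + [(-39)·26 − 9·46] + [9·9 − 26·26] + [26·8 − 26·9] + [26·2 − 8·8]| = 3153, so the area is 1576.5.
Along each edge there are gcd(|Δx|,|Δy|)+1 lattice points, so counting each shared vertex once the boundary has gcd(35,3) + gcd(1,8) + gcd(13,39) + gcd(48,20) + gcd(17,17) + gcd(0,1) + gcd(18,6) = 1+1+13+4+17+1+6 = 43.
By Pick's theorem A = I + B/2 − 1, so I = 1576.5 − 43/2 + 1 = 1556.

1556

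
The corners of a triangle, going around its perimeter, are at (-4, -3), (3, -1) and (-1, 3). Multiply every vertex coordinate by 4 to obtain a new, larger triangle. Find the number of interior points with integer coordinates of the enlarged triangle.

The shoelace formula gives twice the area as |[(-4)·(-1) − 3·(-3)] + [3·3 − (-1)·(-1)] + [(-1)·(-3) − (-4)·3]| = 36, so the area is 18.
Summing gcd(|Δx|,|Δy|) over the edges gives the boundary count: gcd(7,2) + gcd(4,4) + gcd(3,6) = 1+4+3 = 8.
Scaling by 4 multiplies the area by 4² = 16 (so the new area is 288) and multiplies the boundary lattice-point count by 4, giving 32.
By Pick's theorem, the interior count of the dilated polygon is 288 − 32/2 + 1 = 273.

273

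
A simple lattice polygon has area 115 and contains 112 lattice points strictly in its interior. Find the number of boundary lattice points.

Pick's theorem gives A = I + B/2 − 1, so B = 2(A − I + 1) = 2(115 − 112 + 1) = 8.

8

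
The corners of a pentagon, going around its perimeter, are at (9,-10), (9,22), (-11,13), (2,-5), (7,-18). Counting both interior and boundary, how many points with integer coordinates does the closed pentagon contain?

403

By the shoelace formula, twice the signed area is |[9·22 − 9·(-10)] + [9·13 − (-11)·22] + [(-11)·(-5) − 2·13] + [2·(-18) − 7·(-5)] + [7·(-10) − 9·(-18)]| = 767, so the area is 383.5.
Along each edge there are gcd(|Δx|,|Δy|)+1 lattice points, so counting each shared vertex once the boundary has gcd(0,32) + gcd(20,9) + gcd(13,18) + gcd(5,13) + gcd(2,8) = 32+1+1+1+2 = 37.
Pick's theorem gives I = A − B/2 + 1 = 383.5 − 37/2 + 1 = 366, so the closed region contains I + B = 366 + 37 = 403 lattice points.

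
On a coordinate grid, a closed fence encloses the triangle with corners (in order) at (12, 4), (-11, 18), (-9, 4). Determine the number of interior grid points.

The shoelace formula gives twice the area as |[12·18 − (-11)·4] + [(-11)·4 − (-9)·18] + [(-9)·4 − 12·4]| = 294, so the area is 147.
Along each edge there are gcd(|Δx|,|Δy|)+1 lattice points, so counting each shared vertex once the boundary has gcd(23,14) + gcd(2,14) + gcd(21,0) = 1+2+21 = 24.
By Pick's theorem A = I + B/2 − 1, so I = 147 − 24/2 + 1 = 136.

136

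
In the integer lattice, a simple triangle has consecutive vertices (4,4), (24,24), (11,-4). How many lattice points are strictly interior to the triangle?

140

Using the shoelace formula, 2A = |(4·24 − 24·4) + (24·(-4) − 11·24) + (11·4 − 4·(-4))| = 300, so the area is 150.
Along each edge there are gcd(|Δx|,|Δy|)+1 lattice points, so counting each shared vertex once the boundary has gcd(20,20) + gcd(13,28) + gcd(7,8) = 20+1+1 = 22.
By Pick's theorem A = I + B/2 − 1, so I = 150 − 22/2 + 1 = 140.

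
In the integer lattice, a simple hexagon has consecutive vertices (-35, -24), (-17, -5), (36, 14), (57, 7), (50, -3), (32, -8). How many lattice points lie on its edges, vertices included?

12

Along each edge there are gcd(|Δx|,|Δy|)+1 lattice points, so counting each shared vertex once the boundary has gcd(18,19) + gcd(53,19) + gcd(21,7) + gcd(7,10) + gcd(18,5) + gcd(67,16) = 1+1+7+1+1+1 = 12.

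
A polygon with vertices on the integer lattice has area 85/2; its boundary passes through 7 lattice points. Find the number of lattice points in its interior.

Pick's theorem A = I + B/2 − 1 rearranges to I = A − B/2 + 1 = 85/2 − 7/2 + 1 = 40.

40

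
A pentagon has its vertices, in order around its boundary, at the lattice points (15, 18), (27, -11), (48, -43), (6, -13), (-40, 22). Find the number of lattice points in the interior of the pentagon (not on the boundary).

By the shoelace formula, twice the signed area is |[15·(-11) − 27·18] + [27·(-43) − 48·(-11)] + [48·(-13) − 6·(-43)] + [6·22 − (-40)·(-13)] + [(-40)·18 − 15·22]| = 3088, so the area is 1544.
The number of boundary lattice points is Σ gcd(|Δx|,|Δy|) = gcd(12,29) + gcd(21,32) + gcd(42,30) + gcd(46,35) + gcd(55,4) = 1+1+6+1+1 = 10.
Pick's theorem gives I = A − B/2 + 1 = 1544 − 10/2 + 1 = 1540.

1540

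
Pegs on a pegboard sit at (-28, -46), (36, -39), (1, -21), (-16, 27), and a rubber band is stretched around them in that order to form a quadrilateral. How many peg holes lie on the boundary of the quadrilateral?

4

The number of boundary lattice points is Σ gcd(|Δx|,|Δy|) = gcd(64,7) + gcd(35,18) + gcd(17,48) + gcd(12,73) = 1+1+1+1 = 4.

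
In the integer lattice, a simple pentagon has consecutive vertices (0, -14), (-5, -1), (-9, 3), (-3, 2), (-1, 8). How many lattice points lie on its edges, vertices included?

9

Along each edge there are gcd(|Δx|,|Δy|)+1 lattice points, so counting each shared vertex once the boundary has gcd(5,13) + gcd(4,4) + gcd(6,1) + gcd(2,6) + gcd(1,22) = 1+4+1+2+1 = 9.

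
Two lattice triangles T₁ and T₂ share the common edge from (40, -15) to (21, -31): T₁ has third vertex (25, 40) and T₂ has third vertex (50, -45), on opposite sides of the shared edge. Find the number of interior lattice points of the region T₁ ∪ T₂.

The union is the simple quadrilateral with vertices (40, -15), (25, 40), (21, -31), (50, -45) in order.
The shoelace formula gives twice the area as |(40·40 − 25·(-15)) + (25·(-31) − 21·40) + (21·(-45) − 50·(-31)) + (50·(-15) − 40·(-45))| = 2015, so the area is 2015/2.
Along each edge there are gcd(|Δx|,|Δy|)+1 lattice points, so counting each shared vertex once the boundary has gcd(15,55) + gcd(4,71) + gcd(29,14) + gcd(10,30) = 5+1+1+10 = 17.
By Pick's theorem I = A − B/2 + 1 = 2015/2 − 17/2 + 1 = 1000.

1000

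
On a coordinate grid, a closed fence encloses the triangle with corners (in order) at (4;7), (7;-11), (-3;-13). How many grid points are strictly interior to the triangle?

By the shoelace formula, twice the signed area is |[4·(-11) − 7·7] + [7·(-13) − (-3)·(-11)] + [(-3)·7 − 4·(-13)]| = 186, so the area is 93.
Summing gcd(|Δx|,|Δy|) over the edges gives the boundary count: gcd(3,18) + gcd(10,2) + gcd(7,20) = 3+2+1 = 6.
By Pick's theorem A = I + B/2 − 1, so I = 93 − 6/2 + 1 = 91.

91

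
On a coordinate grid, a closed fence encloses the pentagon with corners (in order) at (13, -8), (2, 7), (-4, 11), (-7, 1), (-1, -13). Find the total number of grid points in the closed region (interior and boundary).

254

By the shoelace formula, twice the signed area is |[13·7 − 2·(-8)] + [2·11 − (-4)·7] + [(-4)·1 − (-7)·11] + [(-7)·(-13) − (-1)·1] + [(-1)·(-8) − 13·(-13)]| = 499, so the area is 249.5.
The number of boundary lattice points is Σ gcd(|Δx|,|Δy|) = gcd(11,15) + gcd(6,4) + gcd(3,10) + gcd(6,14) + gcd(14,5) = 1+2+1+2+1 = 7.
Pick's theorem gives I = A − B/2 + 1 = 249.5 − 7/2 + 1 = 247, so the closed region contains I + B = 247 + 7 = 254 lattice points.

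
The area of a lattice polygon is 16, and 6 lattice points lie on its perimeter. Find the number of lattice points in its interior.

Pick's theorem A = I + B/2 − 1 rearranges to I = A − B/2 + 1 = 16 − 6/2 + 1 = 14.

14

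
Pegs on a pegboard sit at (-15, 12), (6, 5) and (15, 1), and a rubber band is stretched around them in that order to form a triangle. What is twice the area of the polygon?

The shoelace formula gives twice the area as |[(-15)·5 − 6·12] + [6·1 − 15·5] + [15·12 − (-15)·1]| = 21, so the area is 21/2.

21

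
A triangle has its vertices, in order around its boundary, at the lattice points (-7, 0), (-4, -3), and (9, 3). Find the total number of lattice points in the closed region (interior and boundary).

By the shoelace formula, twice the signed area is |[(-7)·(-3) − (-4)·0] + [(-4)·3 − 9·(-3)] + [9·0 − (-7)·3]| = 57, so the area is 57/2.
The number of boundary lattice points is Σ gcd(|Δx|,|Δy|) = gcd(3,3) + gcd(13,6) + gcd(16,3) = 3+1+1 = 5.
Pick's theorem gives I = A − B/2 + 1 = 57/2 − 5/2 + 1 = 27, so the closed region contains I + B = 27 + 5 = 32 lattice points.

32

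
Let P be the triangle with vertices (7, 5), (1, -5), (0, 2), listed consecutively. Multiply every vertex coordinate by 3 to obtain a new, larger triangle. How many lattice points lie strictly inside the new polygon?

The shoelace formula gives twice the area as |(7·(-5) − 1·5) + (1·2 − 0·(-5)) + (0·5 − 7·2)| = 52, so the area is 26.
Along each edge there are gcd(|Δx|,|Δy|)+1 lattice points, so counting each shared vertex once the boundary has gcd(6,10) + gcd(1,7) + gcd(7,3) = 2+1+1 = 4.
Scaling by 3 multiplies the area by 3² = 9 (so the new area is 234) and multiplies the boundary lattice-point count by 3, giving 12.
By Pick's theorem, the interior count of the dilated polygon is 234 − 12/2 + 1 = 229.

229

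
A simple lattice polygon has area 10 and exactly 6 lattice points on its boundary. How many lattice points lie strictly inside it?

8

Pick's theorem A = I + B/2 − 1 rearranges to I = A − B/2 + 1 = 10 − 6/2 + 1 = 8.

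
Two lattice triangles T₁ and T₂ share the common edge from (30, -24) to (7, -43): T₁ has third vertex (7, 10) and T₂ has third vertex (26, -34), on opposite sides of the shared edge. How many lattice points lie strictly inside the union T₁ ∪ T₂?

The union is the simple quadrilateral with vertices (30, -24), (7, 10), (7, -43), (26, -34) in order.
By the shoelace formula, twice the signed area is |[30·10 − 7·(-24)] + [7·(-43) − 7·10] + [7·(-34) − 26·(-43)] + [26·(-24) − 30·(-34)]| = 1373, so the area is 686.5.
The number of boundary lattice points is Σ gcd(|Δx|,|Δy|) = gcd(23,34) + gcd(0,53) + gcd(19,9) + gcd(4,10) = 1+53+1+2 = 57.
By Pick's theorem I = A − B/2 + 1 = 686.5 − 57/2 + 1 = 659.

659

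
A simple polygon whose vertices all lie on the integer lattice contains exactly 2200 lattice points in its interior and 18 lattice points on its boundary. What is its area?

2208

Pick's theorem states A = I + B/2 − 1, so A = 2200 + 18/2 − 1 = 2208.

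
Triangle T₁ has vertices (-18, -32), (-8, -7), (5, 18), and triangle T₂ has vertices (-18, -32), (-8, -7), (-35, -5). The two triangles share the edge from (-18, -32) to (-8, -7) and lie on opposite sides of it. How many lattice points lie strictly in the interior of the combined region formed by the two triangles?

The union is the simple quadrilateral with vertices (-18, -32), (5, 18), (-8, -7), (-35, -5) in order.
The shoelace formula gives twice the area as |((-18)·18 − 5·(-32)) + (5·(-7) − (-8)·18) + ((-8)·(-5) − (-35)·(-7)) + ((-35)·(-32) − (-18)·(-5))| = 770, so the area is 385.
The number of boundary lattice points is Σ gcd(|Δx|,|Δy|) = gcd(23,50) + gcd(13,25) + gcd(27,2) + gcd(17,27) = 1+1+1+1 = 4.
By Pick's theorem I = A − B/2 + 1 = 385 − 4/2 + 1 = 384.

384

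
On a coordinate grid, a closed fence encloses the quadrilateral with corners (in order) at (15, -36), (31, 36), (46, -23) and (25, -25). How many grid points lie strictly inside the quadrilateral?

902

Using the shoelace formula, 2A = |[15·36 − 31·(-36)] + [31·(-23) − 46·36] + [46·(-25) − 25·(-23)] + [25·(-36) − 15·(-25)]| = 1813, so the area is 906.5.
The number of boundary lattice points is Σ gcd(|Δx|,|Δy|) = gcd(16,72) + gcd(15,59) + gcd(21,2) + gcd(10,11) = 8+1+1+1 = 11.
Pick's theorem gives I = A − B/2 + 1 = 906.5 − 11/2 + 1 = 902.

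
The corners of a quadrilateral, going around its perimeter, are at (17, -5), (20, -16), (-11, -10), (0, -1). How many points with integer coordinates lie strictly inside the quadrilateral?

By the shoelace formula, twice the signed area is |(17·(-16) − 20·(-5)) + (20·(-10) − (-11)·(-16)) + ((-11)·(-1) − 0·(-10)) + (0·(-5) − 17·(-1))| = 520, so the area is 260.
The number of boundary lattice points is Σ gcd(|Δx|,|Δy|) = gcd(3,11) + gcd(31,6) + gcd(11,9) + gcd(17,4) = 1+1+1+1 = 4.
Pick's theorem gives I = A − B/2 + 1 = 260 − 4/2 + 1 = 259.

259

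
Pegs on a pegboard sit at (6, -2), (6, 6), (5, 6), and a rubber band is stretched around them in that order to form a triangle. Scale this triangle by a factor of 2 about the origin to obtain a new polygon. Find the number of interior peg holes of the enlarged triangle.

By the shoelace formula, twice the signed area is |(6·6 − 6·(-2)) + (6·6 − 5·6) + (5·(-2) − 6·6)| = 8, so the area is 4.
The number of boundary lattice points is Σ gcd(|Δx|,|Δy|) = gcd(0,8) + gcd(1,0) + gcd(1,8) = 8+1+1 = 10.
Scaling by 2 multiplies the area by 2² = 4 (so the new area is 16) and multiplies the boundary lattice-point count by 2, giving 20.
By Pick's theorem, the interior count of the dilated polygon is 16 − 20/2 + 1 = 7.

7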